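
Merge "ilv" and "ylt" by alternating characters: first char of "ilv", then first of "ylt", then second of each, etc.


String 1: 'ilv'
String 2: 'ylt'
Operation: alternate characters
Pairs: 'i'+'y', 'l'+'l', 'v'+'t'
Result: iyllvt


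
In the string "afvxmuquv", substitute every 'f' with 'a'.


Input string: 'afvxmuquv'
Operation: replace 'f' with 'a'
Positions of 'f': 1
After replacement: aavxmuquv


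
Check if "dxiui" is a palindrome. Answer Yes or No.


Input string: 'dxiui'
Reversed: 'iuixd'
Compare pairs: s[0]='d' vs s[4]='i' (mismatch), s[1]='x' vs s[3]='u' (mismatch)
Palindrome: No


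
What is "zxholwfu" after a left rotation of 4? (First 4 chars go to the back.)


Input: 'zxholwfu', shift = 4
Operation: split at index 4 and swap parts
Front part s[0:4] = 'zxho'
Back part s[4:] = 'lwfu'
Rotated = back + front = 'lwfu' + 'zxho'
Result: lwfuzxho


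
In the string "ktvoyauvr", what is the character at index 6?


Input string: 'ktvoyauvr'
Operation: get character at index 6
Index mapping: s[0]='k', s[1]='t', s[2]='v', s[3]='o', s[4]='y', s[5]='a', s[6]='u'
Result: 'u'


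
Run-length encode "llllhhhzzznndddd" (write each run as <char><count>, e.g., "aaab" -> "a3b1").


Input: 'llllhhhzzznndddd'
Operation: identify consecutive runs
Runs: 'llll' -> l4, 'hhh' -> h3, 'zzz' -> z3, 'nn' -> n2, 'dddd' -> d4
Encoded: l4h3z3n2d4


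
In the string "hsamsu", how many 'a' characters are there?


Input string: 'hsamsu'
Target character: 'a'
Scan each position: s[2]='a'
Matches found at indices: 2
Total: 1


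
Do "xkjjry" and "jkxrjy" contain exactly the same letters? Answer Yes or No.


String 1: 'xkjjry' -> sorted: 'jjkrxy'
String 2: 'jkxrjy' -> sorted: 'jjkrxy'
Compare sorted forms: 'jjkrxy' == 'jjkrxy'
Anagram: Yes


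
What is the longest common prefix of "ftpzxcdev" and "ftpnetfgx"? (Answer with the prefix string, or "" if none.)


String 1: 'ftpzxcdev'
String 2: 'ftpnetfgx'
Compare position by position:
pos 0: 'f' vs 'f' match
pos 1: 't' vs 't' match
pos 2: 'p' vs 'p' match
pos 3: 'z' vs 'n' differ -> stop
Longest common prefix: "ftp" (length 3)


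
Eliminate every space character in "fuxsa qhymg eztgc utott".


Input string: 'fuxsa qhymg eztgc utott'
Operation: remove all spaces
Words: 'fuxsa', 'qhymg', 'eztgc', 'utott'
Join without spaces: fuxsaqhymgeztgcutott


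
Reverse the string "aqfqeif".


Input string: 'aqfqeif'
Operation: reverse character order
Original order: 'a' -> 'q' -> 'f' -> 'q' -> 'e' -> 'i' -> 'f'
Reversed order: 'f' -> 'i' -> 'e' -> 'q' -> 'f' -> 'q' -> 'a'
Result: fieqfqa


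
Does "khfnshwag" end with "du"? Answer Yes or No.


Input string: 'khfnshwag'
Suffix to check: 'du'
Last 2 characters of input: 'ag'
Match: False
Result: No


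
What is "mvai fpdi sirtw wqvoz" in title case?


Input string: 'mvai fpdi sirtw wqvoz'
Operation: capitalize first letter of each word
Word transformations: 'mvai'->'Mvai', 'fpdi'->'Fpdi', 'sirtw'->'Sirtw', 'wqvoz'->'Wqvoz'
Result: Mvai Fpdi Sirtw Wqvoz


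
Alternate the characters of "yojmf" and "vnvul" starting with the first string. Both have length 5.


String 1: 'yojmf'
String 2: 'vnvul'
Operation: alternate characters
Pairs: 'y'+'v', 'o'+'n', 'j'+'v', 'm'+'u', 'f'+'l'
Result: yvonjvmufl


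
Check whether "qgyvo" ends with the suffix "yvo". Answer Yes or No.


Input string: 'qgyvo'
Suffix to check: 'yvo'
Last 3 characters of input: 'yvo'
Match: True
Result: Yes


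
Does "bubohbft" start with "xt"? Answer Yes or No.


Input string: 'bubohbft'
Prefix to check: 'xt'
First 2 characters of input: 'bu'
Match: False
Result: No


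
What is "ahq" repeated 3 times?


Input string: 'ahq'
Operation: repeat 3 times
Concatenation: 'ahq' + 'ahq' + 'ahq'
Result: ahqahqahq


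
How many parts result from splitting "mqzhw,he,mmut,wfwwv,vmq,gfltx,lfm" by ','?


Input string: 'mqzhw,he,mmut,wfwwv,vmq,gfltx,lfm'
Delimiter: ','
Split result: 'mqzhw', 'he', 'mmut', 'wfwwv', 'vmq', 'gfltx', 'lfm'
Number of parts: 7


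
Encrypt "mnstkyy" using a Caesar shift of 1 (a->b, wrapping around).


Input: 'mnstkyy', shift = 1
Operation: for each letter, (position + 1) mod 26
Mapping: 'm'(12+1=13)->'n', 'n'(13+1=14)->'o', 's'(18+1=19)->'t', 't'(19+1=20)->'u', 'k'(10+1=11)->'l', 'y'(24+1=25)->'z', 'y'(24+1=25)->'z'
Result: notulzz


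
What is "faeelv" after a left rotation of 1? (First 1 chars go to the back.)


Input: 'faeelv', shift = 1
Operation: split at index 1 and swap parts
Front part s[0:1] = 'f'
Back part s[1:] = 'aeelv'
Rotated = back + front = 'aeelv' + 'f'
Result: aeelvf


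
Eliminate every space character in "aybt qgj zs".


Input string: 'aybt qgj zs'
Operation: remove all spaces
Words: 'aybt', 'qgj', 'zs'
Join without spaces: aybtqgjzs


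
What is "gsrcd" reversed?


Input string: 'gsrcd'
Operation: reverse character order
Original order: 'g' -> 's' -> 'r' -> 'c' -> 'd'
Reversed order: 'd' -> 'c' -> 'r' -> 's' -> 'g'
Result: dcrsg


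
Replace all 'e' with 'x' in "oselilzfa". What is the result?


Input string: 'oselilzfa'
Operation: replace 'e' with 'x'
Positions of 'e': 2
After replacement: osxlilzfa


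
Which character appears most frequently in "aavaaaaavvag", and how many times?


Input: 'aavaaaaavvag'
Operation: tally each character
Counts: 'a':8, 'g':1, 'v':3
Maximum: 'a' appears 8 times


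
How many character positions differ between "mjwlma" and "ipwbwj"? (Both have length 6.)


String 1: 'mjwlma'
String 2: 'ipwbwj'
Compare each position: pos 0: 'm'!='i', pos 1: 'j'!='p', pos 2: 'w'=='w', pos 3: 'l'!='b', pos 4: 'm'!='w', pos 5: 'a'!='j'
Differing positions: 5
Hamming distance: 5


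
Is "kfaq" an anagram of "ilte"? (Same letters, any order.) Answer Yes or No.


String 1: 'ilte' -> sorted: 'eilt'
String 2: 'kfaq' -> sorted: 'afkq'
Compare sorted forms: 'eilt' != 'afkq'
Anagram: No


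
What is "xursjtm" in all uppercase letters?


Input string: 'xursjtm'
Operation: convert each letter to uppercase
Mapping: 'x'->'X', 'u'->'U', 'r'->'R', 's'->'S', 'j'->'J', 't'->'T', 'm'->'M'
Result: XURSJTM


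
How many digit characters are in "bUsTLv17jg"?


Input string: 'bUsTLv17jg'
Operation: count digit characters (0-9)
Scan: 'b', 'U', 's', 'T', 'L', 'v', '1'(digit), '7'(digit), 'j', 'g'
Digits found: 2
Result: 2


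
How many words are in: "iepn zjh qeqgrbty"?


Input string: 'iepn zjh qeqgrbty'
Operation: split by spaces
Words found: 'iepn', 'zjh', 'qeqgrbty'
Word count: 3


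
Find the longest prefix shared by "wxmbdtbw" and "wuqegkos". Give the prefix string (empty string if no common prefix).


String 1: 'wxmbdtbw'
String 2: 'wuqegkos'
Compare position by position:
pos 0: 'w' vs 'w' match
pos 1: 'x' vs 'u' differ -> stop
Longest common prefix: "w" (length 1)


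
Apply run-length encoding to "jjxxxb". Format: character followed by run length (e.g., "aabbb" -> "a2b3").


Input: 'jjxxxb'
Operation: identify consecutive runs
Runs: 'jj' -> j2, 'xxx' -> x3, 'b' -> b1
Encoded: j2x3b1


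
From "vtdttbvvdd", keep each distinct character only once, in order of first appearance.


Input: 'vtdttbvvdd'
Operation: keep first occurrence of each character
Scan: s[0]='v' new -> keep; s[1]='t' new -> keep; s[2]='d' new -> keep; s[3]='t' seen -> skip; s[4]='t' seen -> skip; s[5]='b' new -> keep; s[6]='v' seen -> skip; s[7]='v' seen -> skip; s[8]='d' seen -> skip; s[9]='d' seen -> skip
Result: vtdb


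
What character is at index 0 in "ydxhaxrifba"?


Input string: 'ydxhaxrifba'
Operation: get character at index 0
Index mapping: s[0]='y'
Result: 'y'


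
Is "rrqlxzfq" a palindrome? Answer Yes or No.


Input string: 'rrqlxzfq'
Reversed: 'qfzxlqrr'
Compare pairs: s[0]='r' vs s[7]='q' (mismatch), s[1]='r' vs s[6]='f' (mismatch), s[2]='q' vs s[5]='z' (mismatch), s[3]='l' vs s[4]='x' (mismatch)
Palindrome: No


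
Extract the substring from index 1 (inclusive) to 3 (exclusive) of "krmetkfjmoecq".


Input string: 'krmetkfjmoecq'
Operation: slice [1:3]
Extract characters: s[1]='r', s[2]='m'
Result: rm


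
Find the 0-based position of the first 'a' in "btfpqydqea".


Input string: 'btfpqydqea'
Target: 'a'
Scanning left to right: s[0]='b', s[1]='t', s[2]='f', s[3]='p', s[4]='q', s[5]='y', s[6]='d', s[7]='q', s[8]='e', s[9]='a'
First match at index: 9


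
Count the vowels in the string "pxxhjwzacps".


Input string: 'pxxhjwzacps'
Operation: count vowels (a, e, i, o, u)
Scan: s[0]='p', s[1]='x', s[2]='x', s[3]='h', s[4]='j', s[5]='w', s[6]='z', s[7]='a' (vowel), s[8]='c', s[9]='p', s[10]='s'
Vowels found: 1
Result: 1


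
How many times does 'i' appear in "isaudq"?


Input string: 'isaudq'
Target character: 'i'
Scan each position: s[0]='i'
Matches found at indices: 0
Total: 1


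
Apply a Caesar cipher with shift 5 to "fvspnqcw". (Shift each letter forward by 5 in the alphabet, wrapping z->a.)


Input: 'fvspnqcw', shift = 5
Operation: for each letter, (position + 5) mod 26
Mapping: 'f'(5+5=10)->'k', 'v'(21+5=26, 26 mod 26=0)->'a', 's'(18+5=23)->'x', 'p'(15+5=20)->'u', 'n'(13+5=18)->'s', 'q'(16+5=21)->'v', 'c'(2+5=7)->'h', 'w'(22+5=27, 27 mod 26=1)->'b'
Result: kaxusvhb


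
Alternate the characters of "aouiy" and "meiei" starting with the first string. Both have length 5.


String 1: 'aouiy'
String 2: 'meiei'
Operation: alternate characters
Pairs: 'a'+'m', 'o'+'e', 'u'+'i', 'i'+'e', 'y'+'i'
Result: amoeuiieyi


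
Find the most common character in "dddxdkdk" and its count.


Input: 'dddxdkdk'
Operation: tally each character
Counts: 'd':5, 'k':2, 'x':1
Maximum: 'd' appears 5 times


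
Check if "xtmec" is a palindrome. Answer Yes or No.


Input string: 'xtmec'
Reversed: 'cemtx'
Compare pairs: s[0]='x' vs s[4]='c' (mismatch), s[1]='t' vs s[3]='e' (mismatch)
Palindrome: No


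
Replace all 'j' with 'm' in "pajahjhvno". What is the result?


Input string: 'pajahjhvno'
Operation: replace 'j' with 'm'
Positions of 'j': 2, 5
After replacement: pamahmhvno


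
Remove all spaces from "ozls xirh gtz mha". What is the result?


Input string: 'ozls xirh gtz mha'
Operation: remove all spaces
Words: 'ozls', 'xirh', 'gtz', 'mha'
Join without spaces: ozlsxirhgtzmha


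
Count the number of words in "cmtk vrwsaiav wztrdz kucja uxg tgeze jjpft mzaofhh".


Input string: 'cmtk vrwsaiav wztrdz kucja uxg tgeze jjpft mzaofhh'
Operation: split by spaces
Words found: 'cmtk', 'vrwsaiav', 'wztrdz', 'kucja', 'uxg', 'tgeze', 'jjpft', 'mzaofhh'
Word count: 8


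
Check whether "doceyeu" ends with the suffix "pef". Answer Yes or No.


Input string: 'doceyeu'
Suffix to check: 'pef'
Last 3 characters of input: 'yeu'
Match: False
Result: No


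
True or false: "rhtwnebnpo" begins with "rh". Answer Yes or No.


Input string: 'rhtwnebnpo'
Prefix to check: 'rh'
First 2 characters of input: 'rh'
Match: True
Result: Yes


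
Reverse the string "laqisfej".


Input string: 'laqisfej'
Operation: reverse character order
Original order: 'l' -> 'a' -> 'q' -> 'i' -> 's' -> 'f' -> 'e' -> 'j'
Reversed order: 'j' -> 'e' -> 'f' -> 's' -> 'i' -> 'q' -> 'a' -> 'l'
Result: jefsiqal


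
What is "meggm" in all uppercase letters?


Input string: 'meggm'
Operation: convert each letter to uppercase
Mapping: 'm'->'M', 'e'->'E', 'g'->'G', 'g'->'G', 'm'->'M'
Result: MEGGM


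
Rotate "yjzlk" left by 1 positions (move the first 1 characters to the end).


Input: 'yjzlk', shift = 1
Operation: split at index 1 and swap parts
Front part s[0:1] = 'y'
Back part s[1:] = 'jzlk'
Rotated = back + front = 'jzlk' + 'y'
Result: jzlky


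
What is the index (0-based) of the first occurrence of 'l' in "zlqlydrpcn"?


Input string: 'zlqlydrpcn'
Target: 'l'
Scanning left to right: s[0]='z', s[1]='l'
First match at index: 1


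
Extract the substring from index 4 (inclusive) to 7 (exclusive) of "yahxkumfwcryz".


Input string: 'yahxkumfwcryz'
Operation: slice [4:7]
Extract characters: s[4]='k', s[5]='u', s[6]='m'
Result: kum


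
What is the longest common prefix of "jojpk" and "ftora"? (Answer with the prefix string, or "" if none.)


String 1: 'jojpk'
String 2: 'ftora'
Compare position by position:
pos 0: 'j' vs 'f' differ -> stop
Longest common prefix: "" (length 0)


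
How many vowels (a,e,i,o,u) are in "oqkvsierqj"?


Input string: 'oqkvsierqj'
Operation: count vowels (a, e, i, o, u)
Scan: s[0]='o' (vowel), s[1]='q', s[2]='k', s[3]='v', s[4]='s', s[5]='i' (vowel), s[6]='e' (vowel), s[7]='r', s[8]='q', s[9]='j'
Vowels found: 3
Result: 3


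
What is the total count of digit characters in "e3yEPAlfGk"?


Input string: 'e3yEPAlfGk'
Operation: count digit characters (0-9)
Scan: 'e', '3'(digit), 'y', 'E', 'P', 'A', 'l', 'f', 'G', 'k'
Digits found: 1
Result: 1


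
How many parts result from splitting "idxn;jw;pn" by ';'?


Input string: 'idxn;jw;pn'
Delimiter: ';'
Split result: 'idxn', 'jw', 'pn'
Number of parts: 3


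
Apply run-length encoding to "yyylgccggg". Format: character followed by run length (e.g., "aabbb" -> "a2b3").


Input: 'yyylgccggg'
Operation: identify consecutive runs
Runs: 'yyy' -> y3, 'l' -> l1, 'g' -> g1, 'cc' -> c2, 'ggg' -> g3
Encoded: y3l1g1c2g3


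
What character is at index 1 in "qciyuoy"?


Input string: 'qciyuoy'
Operation: get character at index 1
Index mapping: s[0]='q', s[1]='c'
Result: 'c'


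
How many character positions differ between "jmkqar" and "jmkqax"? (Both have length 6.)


String 1: 'jmkqar'
String 2: 'jmkqax'
Compare each position: pos 0: 'j'=='j', pos 1: 'm'=='m', pos 2: 'k'=='k', pos 3: 'q'=='q', pos 4: 'a'=='a', pos 5: 'r'!='x'
Differing positions: 1
Hamming distance: 1


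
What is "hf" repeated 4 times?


Input string: 'hf'
Operation: repeat 4 times
Concatenation: 'hf' + 'hf' + 'hf' + 'hf'
Result: hfhfhfhf


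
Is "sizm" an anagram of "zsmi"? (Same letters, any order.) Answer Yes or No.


String 1: 'zsmi' -> sorted: 'imsz'
String 2: 'sizm' -> sorted: 'imsz'
Compare sorted forms: 'imsz' == 'imsz'
Anagram: Yes


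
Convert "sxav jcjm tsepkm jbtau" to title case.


Input string: 'sxav jcjm tsepkm jbtau'
Operation: capitalize first letter of each word
Word transformations: 'sxav'->'Sxav', 'jcjm'->'Jcjm', 'tsepkm'->'Tsepkm', 'jbtau'->'Jbtau'
Result: Sxav Jcjm Tsepkm Jbtau


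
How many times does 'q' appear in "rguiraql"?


Input string: 'rguiraql'
Target character: 'q'
Scan each position: s[6]='q'
Matches found at indices: 6
Total: 1


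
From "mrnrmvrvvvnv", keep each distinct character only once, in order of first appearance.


Input: 'mrnrmvrvvvnv'
Operation: keep first occurrence of each character
Scan: s[0]='m' new -> keep; s[1]='r' new -> keep; s[2]='n' new -> keep; s[3]='r' seen -> skip; s[4]='m' seen -> skip; s[5]='v' new -> keep; s[6]='r' seen -> skip; s[7]='v' seen -> skip; s[8]='v' seen -> skip; s[9]='v' seen -> skip; s[10]='n' seen -> skip; s[11]='v' seen -> skip
Result: mrnv


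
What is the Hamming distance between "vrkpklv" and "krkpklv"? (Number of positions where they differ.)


String 1: 'vrkpklv'
String 2: 'krkpklv'
Compare each position: pos 0: 'v'!='k', pos 1: 'r'=='r', pos 2: 'k'=='k', pos 3: 'p'=='p', pos 4: 'k'=='k', pos 5: 'l'=='l', pos 6: 'v'=='v'
Differing positions: 1
Hamming distance: 1


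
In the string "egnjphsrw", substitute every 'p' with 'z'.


Input string: 'egnjphsrw'
Operation: replace 'p' with 'z'
Positions of 'p': 4
After replacement: egnjzhsrw


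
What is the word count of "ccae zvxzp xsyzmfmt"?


Input string: 'ccae zvxzp xsyzmfmt'
Operation: split by spaces
Words found: 'ccae', 'zvxzp', 'xsyzmfmt'
Word count: 3


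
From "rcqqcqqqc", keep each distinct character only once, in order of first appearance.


Input: 'rcqqcqqqc'
Operation: keep first occurrence of each character
Scan: s[0]='r' new -> keep; s[1]='c' new -> keep; s[2]='q' new -> keep; s[3]='q' seen -> skip; s[4]='c' seen -> skip; s[5]='q' seen -> skip; s[6]='q' seen -> skip; s[7]='q' seen -> skip; s[8]='c' seen -> skip
Result: rcq


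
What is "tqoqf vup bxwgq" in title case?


Input string: 'tqoqf vup bxwgq'
Operation: capitalize first letter of each word
Word transformations: 'tqoqf'->'Tqoqf', 'vup'->'Vup', 'bxwgq'->'Bxwgq'
Result: Tqoqf Vup Bxwgq


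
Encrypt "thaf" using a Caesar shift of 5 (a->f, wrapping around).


Input: 'thaf', shift = 5
Operation: for each letter, (position + 5) mod 26
Mapping: 't'(19+5=24)->'y', 'h'(7+5=12)->'m', 'a'(0+5=5)->'f', 'f'(5+5=10)->'k'
Result: ymfk


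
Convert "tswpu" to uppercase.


Input string: 'tswpu'
Operation: convert each letter to uppercase
Mapping: 't'->'T', 's'->'S', 'w'->'W', 'p'->'P', 'u'->'U'
Result: TSWPU


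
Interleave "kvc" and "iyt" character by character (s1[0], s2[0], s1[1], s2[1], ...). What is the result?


String 1: 'kvc'
String 2: 'iyt'
Operation: alternate characters
Pairs: 'k'+'i', 'v'+'y', 'c'+'t'
Result: kivyct


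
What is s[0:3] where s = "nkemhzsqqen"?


Input string: 'nkemhzsqqen'
Operation: slice [0:3]
Extract characters: s[0]='n', s[1]='k', s[2]='e'
Result: nke


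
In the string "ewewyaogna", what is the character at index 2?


Input string: 'ewewyaogna'
Operation: get character at index 2
Index mapping: s[0]='e', s[1]='w', s[2]='e'
Result: 'e'


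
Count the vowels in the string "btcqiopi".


Input string: 'btcqiopi'
Operation: count vowels (a, e, i, o, u)
Scan: s[0]='b', s[1]='t', s[2]='c', s[3]='q', s[4]='i' (vowel), s[5]='o' (vowel), s[6]='p', s[7]='i' (vowel)
Vowels found: 3
Result: 3


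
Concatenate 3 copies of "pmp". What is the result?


Input string: 'pmp'
Operation: repeat 3 times
Concatenation: 'pmp' + 'pmp' + 'pmp'
Result: pmppmppmp


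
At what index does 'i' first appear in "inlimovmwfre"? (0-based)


Input string: 'inlimovmwfre'
Target: 'i'
Scanning left to right: s[0]='i'
First match at index: 0


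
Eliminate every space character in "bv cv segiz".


Input string: 'bv cv segiz'
Operation: remove all spaces
Words: 'bv', 'cv', 'segiz'
Join without spaces: bvcvsegiz


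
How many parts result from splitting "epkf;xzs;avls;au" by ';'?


Input string: 'epkf;xzs;avls;au'
Delimiter: ';'
Split result: 'epkf', 'xzs', 'avls', 'au'
Number of parts: 4


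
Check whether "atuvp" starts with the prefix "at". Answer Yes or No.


Input string: 'atuvp'
Prefix to check: 'at'
First 2 characters of input: 'at'
Match: True
Result: Yes


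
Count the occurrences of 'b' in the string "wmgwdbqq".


Input string: 'wmgwdbqq'
Target character: 'b'
Scan each position: s[5]='b'
Matches found at indices: 5
Total: 1


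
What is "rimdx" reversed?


Input string: 'rimdx'
Operation: reverse character order
Original order: 'r' -> 'i' -> 'm' -> 'd' -> 'x'
Reversed order: 'x' -> 'd' -> 'm' -> 'i' -> 'r'
Result: xdmir


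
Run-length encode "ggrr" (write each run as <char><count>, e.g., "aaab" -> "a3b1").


Input: 'ggrr'
Operation: identify consecutive runs
Runs: 'gg' -> g2, 'rr' -> r2
Encoded: g2r2


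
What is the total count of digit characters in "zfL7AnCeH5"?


Input string: 'zfL7AnCeH5'
Operation: count digit characters (0-9)
Scan: 'z', 'f', 'L', '7'(digit), 'A', 'n', 'C', 'e', 'H', '5'(digit)
Digits found: 2
Result: 2


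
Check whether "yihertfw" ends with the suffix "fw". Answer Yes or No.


Input string: 'yihertfw'
Suffix to check: 'fw'
Last 2 characters of input: 'fw'
Match: True
Result: Yes


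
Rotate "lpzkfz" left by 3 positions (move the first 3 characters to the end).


Input: 'lpzkfz', shift = 3
Operation: split at index 3 and swap parts
Front part s[0:3] = 'lpz'
Back part s[3:] = 'kfz'
Rotated = back + front = 'kfz' + 'lpz'
Result: kfzlpz


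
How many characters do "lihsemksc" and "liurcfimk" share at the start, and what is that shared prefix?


String 1: 'lihsemksc'
String 2: 'liurcfimk'
Compare position by position:
pos 0: 'l' vs 'l' match
pos 1: 'i' vs 'i' match
pos 2: 'h' vs 'u' differ -> stop
Longest common prefix: "li" (length 2)


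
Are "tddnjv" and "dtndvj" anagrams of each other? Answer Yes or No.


String 1: 'tddnjv' -> sorted: 'ddjntv'
String 2: 'dtndvj' -> sorted: 'ddjntv'
Compare sorted forms: 'ddjntv' == 'ddjntv'
Anagram: Yes


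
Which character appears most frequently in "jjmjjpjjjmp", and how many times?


Input: 'jjmjjpjjjmp'
Operation: tally each character
Counts: 'j':7, 'm':2, 'p':2
Maximum: 'j' appears 7 times


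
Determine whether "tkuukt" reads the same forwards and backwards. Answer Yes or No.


Input string: 'tkuukt'
Reversed: 'tkuukt'
Compare pairs: s[0]='t' vs s[5]='t' (match), s[1]='k' vs s[4]='k' (match), s[2]='u' vs s[3]='u' (match)
Palindrome: Yes


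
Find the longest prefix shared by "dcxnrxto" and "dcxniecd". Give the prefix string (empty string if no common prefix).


String 1: 'dcxnrxto'
String 2: 'dcxniecd'
Compare position by position:
pos 0: 'd' vs 'd' match
pos 1: 'c' vs 'c' match
pos 2: 'x' vs 'x' match
pos 3: 'n' vs 'n' match
pos 4: 'r' vs 'i' differ -> stop
Longest common prefix: "dcxn" (length 4)


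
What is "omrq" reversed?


Input string: 'omrq'
Operation: reverse character order
Original order: 'o' -> 'm' -> 'r' -> 'q'
Reversed order: 'q' -> 'r' -> 'm' -> 'o'
Result: qrmo


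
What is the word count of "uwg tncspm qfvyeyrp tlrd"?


Input string: 'uwg tncspm qfvyeyrp tlrd'
Operation: split by spaces
Words found: 'uwg', 'tncspm', 'qfvyeyrp', 'tlrd'
Word count: 4


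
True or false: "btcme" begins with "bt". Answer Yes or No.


Input string: 'btcme'
Prefix to check: 'bt'
First 2 characters of input: 'bt'
Match: True
Result: Yes


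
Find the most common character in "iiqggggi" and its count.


Input: 'iiqggggi'
Operation: tally each character
Counts: 'g':4, 'i':3, 'q':1
Maximum: 'g' appears 4 times


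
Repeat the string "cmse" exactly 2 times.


Input string: 'cmse'
Operation: repeat 2 times
Concatenation: 'cmse' + 'cmse'
Result: cmsecmse


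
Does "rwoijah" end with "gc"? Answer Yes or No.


Input string: 'rwoijah'
Suffix to check: 'gc'
Last 2 characters of input: 'ah'
Match: False
Result: No


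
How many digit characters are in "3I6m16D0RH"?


Input string: '3I6m16D0RH'
Operation: count digit characters (0-9)
Scan: '3'(digit), 'I', '6'(digit), 'm', '1'(digit), '6'(digit), 'D', '0'(digit), 'R', 'H'
Digits found: 5
Result: 5


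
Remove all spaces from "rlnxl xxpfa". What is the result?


Input string: 'rlnxl xxpfa'
Operation: remove all spaces
Words: 'rlnxl', 'xxpfa'
Join without spaces: rlnxlxxpfa


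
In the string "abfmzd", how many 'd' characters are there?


Input string: 'abfmzd'
Target character: 'd'
Scan each position: s[5]='d'
Matches found at indices: 5
Total: 1


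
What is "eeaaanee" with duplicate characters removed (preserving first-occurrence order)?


Input: 'eeaaanee'
Operation: keep first occurrence of each character
Scan: s[0]='e' new -> keep; s[1]='e' seen -> skip; s[2]='a' new -> keep; s[3]='a' seen -> skip; s[4]='a' seen -> skip; s[5]='n' new -> keep; s[6]='e' seen -> skip; s[7]='e' seen -> skip
Result: ean


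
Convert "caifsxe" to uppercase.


Input string: 'caifsxe'
Operation: convert each letter to uppercase
Mapping: 'c'->'C', 'a'->'A', 'i'->'I', 'f'->'F', 's'->'S', 'x'->'X', 'e'->'E'
Result: CAIFSXE


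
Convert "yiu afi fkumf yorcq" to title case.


Input string: 'yiu afi fkumf yorcq'
Operation: capitalize first letter of each word
Word transformations: 'yiu'->'Yiu', 'afi'->'Afi', 'fkumf'->'Fkumf', 'yorcq'->'Yorcq'
Result: Yiu Afi Fkumf Yorcq


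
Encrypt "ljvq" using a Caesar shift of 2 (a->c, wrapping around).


Input: 'ljvq', shift = 2
Operation: for each letter, (position + 2) mod 26
Mapping: 'l'(11+2=13)->'n', 'j'(9+2=11)->'l', 'v'(21+2=23)->'x', 'q'(16+2=18)->'s'
Result: nlxs


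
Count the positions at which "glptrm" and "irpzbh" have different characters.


String 1: 'glptrm'
String 2: 'irpzbh'
Compare each position: pos 0: 'g'!='i', pos 1: 'l'!='r', pos 2: 'p'=='p', pos 3: 't'!='z', pos 4: 'r'!='b', pos 5: 'm'!='h'
Differing positions: 5
Hamming distance: 5


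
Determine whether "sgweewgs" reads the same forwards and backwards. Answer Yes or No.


Input string: 'sgweewgs'
Reversed: 'sgweewgs'
Compare pairs: s[0]='s' vs s[7]='s' (match), s[1]='g' vs s[6]='g' (match), s[2]='w' vs s[5]='w' (match), s[3]='e' vs s[4]='e' (match)
Palindrome: Yes


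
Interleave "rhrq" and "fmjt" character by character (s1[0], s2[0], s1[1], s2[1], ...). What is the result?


String 1: 'rhrq'
String 2: 'fmjt'
Operation: alternate characters
Pairs: 'r'+'f', 'h'+'m', 'r'+'j', 'q'+'t'
Result: rfhmrjqt


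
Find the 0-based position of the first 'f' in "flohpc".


Input string: 'flohpc'
Target: 'f'
Scanning left to right: s[0]='f'
First match at index: 0


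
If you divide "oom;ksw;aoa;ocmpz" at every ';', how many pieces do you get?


Input string: 'oom;ksw;aoa;ocmpz'
Delimiter: ';'
Split result: 'oom', 'ksw', 'aoa', 'ocmpz'
Number of parts: 4


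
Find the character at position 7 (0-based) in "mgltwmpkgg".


Input string: 'mgltwmpkgg'
Operation: get character at index 7
Index mapping: s[0]='m', s[1]='g', s[2]='l', s[3]='t', s[4]='w', s[5]='m', s[6]='p', s[7]='k'
Result: 'k'


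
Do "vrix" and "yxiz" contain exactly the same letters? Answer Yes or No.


String 1: 'vrix' -> sorted: 'irvx'
String 2: 'yxiz' -> sorted: 'ixyz'
Compare sorted forms: 'irvx' != 'ixyz'
Anagram: No


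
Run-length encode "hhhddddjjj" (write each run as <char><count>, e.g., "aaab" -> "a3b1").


Input: 'hhhddddjjj'
Operation: identify consecutive runs
Runs: 'hhh' -> h3, 'dddd' -> d4, 'jjj' -> j3
Encoded: h3d4j3


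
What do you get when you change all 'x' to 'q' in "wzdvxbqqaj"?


Input string: 'wzdvxbqqaj'
Operation: replace 'x' with 'q'
Positions of 'x': 4
After replacement: wzdvqbqqaj


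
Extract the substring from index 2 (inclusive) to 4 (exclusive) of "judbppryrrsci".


Input string: 'judbppryrrsci'
Operation: slice [2:4]
Extract characters: s[2]='d', s[3]='b'
Result: db


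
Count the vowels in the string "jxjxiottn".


Input string: 'jxjxiottn'
Operation: count vowels (a, e, i, o, u)
Scan: s[0]='j', s[1]='x', s[2]='j', s[3]='x', s[4]='i' (vowel), s[5]='o' (vowel), s[6]='t', s[7]='t', s[8]='n'
Vowels found: 2
Result: 2


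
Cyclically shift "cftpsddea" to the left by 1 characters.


Input: 'cftpsddea', shift = 1
Operation: split at index 1 and swap parts
Front part s[0:1] = 'c'
Back part s[1:] = 'ftpsddea'
Rotated = back + front = 'ftpsddea' + 'c'
Result: ftpsddeac


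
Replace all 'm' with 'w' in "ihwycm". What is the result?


Input string: 'ihwycm'
Operation: replace 'm' with 'w'
Positions of 'm': 5
After replacement: ihwycw


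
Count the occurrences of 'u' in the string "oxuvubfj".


Input string: 'oxuvubfj'
Target character: 'u'
Scan each position: s[2]='u', s[4]='u'
Matches found at indices: 2, 4
Total: 2


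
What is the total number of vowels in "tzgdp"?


Input string: 'tzgdp'
Operation: count vowels (a, e, i, o, u)
Scan: s[0]='t', s[1]='z', s[2]='g', s[3]='d', s[4]='p'
Vowels found: 0
Result: 0


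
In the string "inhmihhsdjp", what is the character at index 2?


Input string: 'inhmihhsdjp'
Operation: get character at index 2
Index mapping: s[0]='i', s[1]='n', s[2]='h'
Result: 'h'


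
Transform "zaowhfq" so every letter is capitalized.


Input string: 'zaowhfq'
Operation: convert each letter to uppercase
Mapping: 'z'->'Z', 'a'->'A', 'o'->'O', 'w'->'W', 'h'->'H', 'f'->'F', 'q'->'Q'
Result: ZAOWHFQ


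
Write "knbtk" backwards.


Input string: 'knbtk'
Operation: reverse character order
Original order: 'k' -> 'n' -> 'b' -> 't' -> 'k'
Reversed order: 'k' -> 't' -> 'b' -> 'n' -> 'k'
Result: ktbnk


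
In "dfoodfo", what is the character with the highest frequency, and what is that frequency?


Input: 'dfoodfo'
Operation: tally each character
Counts: 'd':2, 'f':2, 'o':3
Maximum: 'o' appears 3 times


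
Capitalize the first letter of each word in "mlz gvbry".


Input string: 'mlz gvbry'
Operation: capitalize first letter of each word
Word transformations: 'mlz'->'Mlz', 'gvbry'->'Gvbry'
Result: Mlz Gvbry


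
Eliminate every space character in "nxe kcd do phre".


Input string: 'nxe kcd do phre'
Operation: remove all spaces
Words: 'nxe', 'kcd', 'do', 'phre'
Join without spaces: nxekcddophre


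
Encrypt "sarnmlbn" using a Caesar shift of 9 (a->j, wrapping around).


Input: 'sarnmlbn', shift = 9
Operation: for each letter, (position + 9) mod 26
Mapping: 's'(18+9=27, 27 mod 26=1)->'b', 'a'(0+9=9)->'j', 'r'(17+9=26, 26 mod 26=0)->'a', 'n'(13+9=22)->'w', 'm'(12+9=21)->'v', 'l'(11+9=20)->'u', 'b'(1+9=10)->'k', 'n'(13+9=22)->'w'
Result: bjawvukw


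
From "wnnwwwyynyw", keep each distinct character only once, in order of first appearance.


Input: 'wnnwwwyynyw'
Operation: keep first occurrence of each character
Scan: s[0]='w' new -> keep; s[1]='n' new -> keep; s[2]='n' seen -> skip; s[3]='w' seen -> skip; s[4]='w' seen -> skip; s[5]='w' seen -> skip; s[6]='y' new -> keep; s[7]='y' seen -> skip; s[8]='n' seen -> skip; s[9]='y' seen -> skip; s[10]='w' seen -> skip
Result: wny


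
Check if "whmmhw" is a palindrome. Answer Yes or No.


Input string: 'whmmhw'
Reversed: 'whmmhw'
Compare pairs: s[0]='w' vs s[5]='w' (match), s[1]='h' vs s[4]='h' (match), s[2]='m' vs s[3]='m' (match)
Palindrome: Yes


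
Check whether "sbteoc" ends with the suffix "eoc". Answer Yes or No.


Input string: 'sbteoc'
Suffix to check: 'eoc'
Last 3 characters of input: 'eoc'
Match: True
Result: Yes


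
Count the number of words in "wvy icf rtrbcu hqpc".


Input string: 'wvy icf rtrbcu hqpc'
Operation: split by spaces
Words found: 'wvy', 'icf', 'rtrbcu', 'hqpc'
Word count: 4


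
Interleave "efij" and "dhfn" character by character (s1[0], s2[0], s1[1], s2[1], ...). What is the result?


String 1: 'efij'
String 2: 'dhfn'
Operation: alternate characters
Pairs: 'e'+'d', 'f'+'h', 'i'+'f', 'j'+'n'
Result: edfhifjn


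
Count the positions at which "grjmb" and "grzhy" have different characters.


String 1: 'grjmb'
String 2: 'grzhy'
Compare each position: pos 0: 'g'=='g', pos 1: 'r'=='r', pos 2: 'j'!='z', pos 3: 'm'!='h', pos 4: 'b'!='y'
Differing positions: 3
Hamming distance: 3


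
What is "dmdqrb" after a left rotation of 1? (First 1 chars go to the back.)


Input: 'dmdqrb', shift = 1
Operation: split at index 1 and swap parts
Front part s[0:1] = 'd'
Back part s[1:] = 'mdqrb'
Rotated = back + front = 'mdqrb' + 'd'
Result: mdqrbd


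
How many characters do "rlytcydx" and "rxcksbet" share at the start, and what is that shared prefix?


String 1: 'rlytcydx'
String 2: 'rxcksbet'
Compare position by position:
pos 0: 'r' vs 'r' match
pos 1: 'l' vs 'x' differ -> stop
Longest common prefix: "r" (length 1)


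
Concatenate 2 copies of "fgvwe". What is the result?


Input string: 'fgvwe'
Operation: repeat 2 times
Concatenation: 'fgvwe' + 'fgvwe'
Result: fgvwefgvwe


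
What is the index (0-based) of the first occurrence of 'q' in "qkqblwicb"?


Input string: 'qkqblwicb'
Target: 'q'
Scanning left to right: s[0]='q'
First match at index: 0


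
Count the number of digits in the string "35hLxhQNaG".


Input string: '35hLxhQNaG'
Operation: count digit characters (0-9)
Scan: '3'(digit), '5'(digit), 'h', 'L', 'x', 'h', 'Q', 'N', 'a', 'G'
Digits found: 2
Result: 2


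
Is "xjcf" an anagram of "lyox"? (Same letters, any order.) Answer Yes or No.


String 1: 'lyox' -> sorted: 'loxy'
String 2: 'xjcf' -> sorted: 'cfjx'
Compare sorted forms: 'loxy' != 'cfjx'
Anagram: No


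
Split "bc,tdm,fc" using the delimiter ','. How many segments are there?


Input string: 'bc,tdm,fc'
Delimiter: ','
Split result: 'bc', 'tdm', 'fc'
Number of parts: 3


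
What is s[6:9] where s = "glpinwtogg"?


Input string: 'glpinwtogg'
Operation: slice [6:9]
Extract characters: s[6]='t', s[7]='o', s[8]='g'
Result: tog


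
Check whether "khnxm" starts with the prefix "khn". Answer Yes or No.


Input string: 'khnxm'
Prefix to check: 'khn'
First 3 characters of input: 'khn'
Match: True
Result: Yes


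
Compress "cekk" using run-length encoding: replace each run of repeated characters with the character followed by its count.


Input: 'cekk'
Operation: identify consecutive runs
Runs: 'c' -> c1, 'e' -> e1, 'kk' -> k2
Encoded: c1e1k2


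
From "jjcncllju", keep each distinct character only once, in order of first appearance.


Input: 'jjcncllju'
Operation: keep first occurrence of each character
Scan: s[0]='j' new -> keep; s[1]='j' seen -> skip; s[2]='c' new -> keep; s[3]='n' new -> keep; s[4]='c' seen -> skip; s[5]='l' new -> keep; s[6]='l' seen -> skip; s[7]='j' seen -> skip; s[8]='u' new -> keep
Result: jcnlu


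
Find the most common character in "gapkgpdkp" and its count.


Input: 'gapkgpdkp'
Operation: tally each character
Counts: 'a':1, 'd':1, 'g':2, 'k':2, 'p':3
Maximum: 'p' appears 3 times


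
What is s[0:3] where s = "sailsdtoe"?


Input string: 'sailsdtoe'
Operation: slice [0:3]
Extract characters: s[0]='s', s[1]='a', s[2]='i'
Result: sai


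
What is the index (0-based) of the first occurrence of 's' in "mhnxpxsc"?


Input string: 'mhnxpxsc'
Target: 's'
Scanning left to right: s[0]='m', s[1]='h', s[2]='n', s[3]='x', s[4]='p', s[5]='x', s[6]='s'
First match at index: 6


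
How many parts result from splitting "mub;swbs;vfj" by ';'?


Input string: 'mub;swbs;vfj'
Delimiter: ';'
Split result: 'mub', 'swbs', 'vfj'
Number of parts: 3


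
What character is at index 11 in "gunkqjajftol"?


Input string: 'gunkqjajftol'
Operation: get character at index 11
Index mapping: s[0]='g', s[1]='u', s[2]='n', s[3]='k', s[4]='q', s[5]='j', s[6]='a', s[7]='j', s[8]='f', s[9]='t', s[10]='o', s[11]='l'
Result: 'l'


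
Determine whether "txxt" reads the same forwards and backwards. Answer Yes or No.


Input string: 'txxt'
Reversed: 'txxt'
Compare pairs: s[0]='t' vs s[3]='t' (match), s[1]='x' vs s[2]='x' (match)
Palindrome: Yes


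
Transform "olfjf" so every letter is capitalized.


Input string: 'olfjf'
Operation: convert each letter to uppercase
Mapping: 'o'->'O', 'l'->'L', 'f'->'F', 'j'->'J', 'f'->'F'
Result: OLFJF


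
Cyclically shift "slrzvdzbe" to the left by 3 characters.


Input: 'slrzvdzbe', shift = 3
Operation: split at index 3 and swap parts
Front part s[0:3] = 'slr'
Back part s[3:] = 'zvdzbe'
Rotated = back + front = 'zvdzbe' + 'slr'
Result: zvdzbeslr


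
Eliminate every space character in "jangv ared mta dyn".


Input string: 'jangv ared mta dyn'
Operation: remove all spaces
Words: 'jangv', 'ared', 'mta', 'dyn'
Join without spaces: jangvaredmtadyn


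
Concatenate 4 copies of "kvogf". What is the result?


Input string: 'kvogf'
Operation: repeat 4 times
Concatenation: 'kvogf' + 'kvogf' + 'kvogf' + 'kvogf'
Result: kvogfkvogfkvogfkvogf


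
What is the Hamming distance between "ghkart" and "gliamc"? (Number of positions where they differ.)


String 1: 'ghkart'
String 2: 'gliamc'
Compare each position: pos 0: 'g'=='g', pos 1: 'h'!='l', pos 2: 'k'!='i', pos 3: 'a'=='a', pos 4: 'r'!='m', pos 5: 't'!='c'
Differing positions: 4
Hamming distance: 4


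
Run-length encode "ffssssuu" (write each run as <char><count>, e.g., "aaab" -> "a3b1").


Input: 'ffssssuu'
Operation: identify consecutive runs
Runs: 'ff' -> f2, 'ssss' -> s4, 'uu' -> u2
Encoded: f2s4u2


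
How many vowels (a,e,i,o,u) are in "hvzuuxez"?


Input string: 'hvzuuxez'
Operation: count vowels (a, e, i, o, u)
Scan: s[0]='h', s[1]='v', s[2]='z', s[3]='u' (vowel), s[4]='u' (vowel), s[5]='x', s[6]='e' (vowel), s[7]='z'
Vowels found: 3
Result: 3


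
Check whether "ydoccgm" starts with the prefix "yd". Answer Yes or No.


Input string: 'ydoccgm'
Prefix to check: 'yd'
First 2 characters of input: 'yd'
Match: True
Result: Yes


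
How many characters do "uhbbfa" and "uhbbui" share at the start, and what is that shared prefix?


String 1: 'uhbbfa'
String 2: 'uhbbui'
Compare position by position:
pos 0: 'u' vs 'u' match
pos 1: 'h' vs 'h' match
pos 2: 'b' vs 'b' match
pos 3: 'b' vs 'b' match
pos 4: 'f' vs 'u' differ -> stop
Longest common prefix: "uhbb" (length 4)


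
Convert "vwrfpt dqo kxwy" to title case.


Input string: 'vwrfpt dqo kxwy'
Operation: capitalize first letter of each word
Word transformations: 'vwrfpt'->'Vwrfpt', 'dqo'->'Dqo', 'kxwy'->'Kxwy'
Result: Vwrfpt Dqo Kxwy


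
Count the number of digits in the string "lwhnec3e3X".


Input string: 'lwhnec3e3X'
Operation: count digit characters (0-9)
Scan: 'l', 'w', 'h', 'n', 'e', 'c', '3'(digit), 'e', '3'(digit), 'X'
Digits found: 2
Result: 2


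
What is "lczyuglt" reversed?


Input string: 'lczyuglt'
Operation: reverse character order
Original order: 'l' -> 'c' -> 'z' -> 'y' -> 'u' -> 'g' -> 'l' -> 't'
Reversed order: 't' -> 'l' -> 'g' -> 'u' -> 'y' -> 'z' -> 'c' -> 'l'
Result: tlguyzcl


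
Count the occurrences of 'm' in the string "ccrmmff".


Input string: 'ccrmmff'
Target character: 'm'
Scan each position: s[3]='m', s[4]='m'
Matches found at indices: 3, 4
Total: 2


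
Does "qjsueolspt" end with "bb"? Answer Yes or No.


Input string: 'qjsueolspt'
Suffix to check: 'bb'
Last 2 characters of input: 'pt'
Match: False
Result: No


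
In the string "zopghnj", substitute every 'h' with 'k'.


Input string: 'zopghnj'
Operation: replace 'h' with 'k'
Positions of 'h': 4
After replacement: zopgknj


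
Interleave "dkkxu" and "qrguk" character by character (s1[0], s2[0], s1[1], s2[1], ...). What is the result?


String 1: 'dkkxu'
String 2: 'qrguk'
Operation: alternate characters
Pairs: 'd'+'q', 'k'+'r', 'k'+'g', 'x'+'u', 'u'+'k'
Result: dqkrkgxuuk


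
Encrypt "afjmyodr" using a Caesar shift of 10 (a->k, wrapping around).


Input: 'afjmyodr', shift = 10
Operation: for each letter, (position + 10) mod 26
Mapping: 'a'(0+10=10)->'k', 'f'(5+10=15)->'p', 'j'(9+10=19)->'t', 'm'(12+10=22)->'w', 'y'(24+10=34, 34 mod 26=8)->'i', 'o'(14+10=24)->'y', 'd'(3+10=13)->'n', 'r'(17+10=27, 27 mod 26=1)->'b'
Result: kptwiynb


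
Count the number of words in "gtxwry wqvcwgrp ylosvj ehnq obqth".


Input string: 'gtxwry wqvcwgrp ylosvj ehnq obqth'
Operation: split by spaces
Words found: 'gtxwry', 'wqvcwgrp', 'ylosvj', 'ehnq', 'obqth'
Word count: 5


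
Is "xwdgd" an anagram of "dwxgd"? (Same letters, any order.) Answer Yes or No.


String 1: 'dwxgd' -> sorted: 'ddgwx'
String 2: 'xwdgd' -> sorted: 'ddgwx'
Compare sorted forms: 'ddgwx' == 'ddgwx'
Anagram: Yes


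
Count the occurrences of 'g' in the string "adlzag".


Input string: 'adlzag'
Target character: 'g'
Scan each position: s[5]='g'
Matches found at indices: 5
Total: 1


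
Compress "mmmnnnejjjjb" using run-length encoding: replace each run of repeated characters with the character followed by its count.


Input: 'mmmnnnejjjjb'
Operation: identify consecutive runs
Runs: 'mmm' -> m3, 'nnn' -> n3, 'e' -> e1, 'jjjj' -> j4, 'b' -> b1
Encoded: m3n3e1j4b1


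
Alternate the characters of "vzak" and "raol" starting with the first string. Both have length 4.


String 1: 'vzak'
String 2: 'raol'
Operation: alternate characters
Pairs: 'v'+'r', 'z'+'a', 'a'+'o', 'k'+'l'
Result: vrzaaokl


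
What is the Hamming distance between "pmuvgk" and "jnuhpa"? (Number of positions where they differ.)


String 1: 'pmuvgk'
String 2: 'jnuhpa'
Compare each position: pos 0: 'p'!='j', pos 1: 'm'!='n', pos 2: 'u'=='u', pos 3: 'v'!='h', pos 4: 'g'!='p', pos 5: 'k'!='a'
Differing positions: 5
Hamming distance: 5


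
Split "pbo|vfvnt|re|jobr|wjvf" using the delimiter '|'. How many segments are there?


Input string: 'pbo|vfvnt|re|jobr|wjvf'
Delimiter: '|'
Split result: 'pbo', 'vfvnt', 're', 'jobr', 'wjvf'
Number of parts: 5
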